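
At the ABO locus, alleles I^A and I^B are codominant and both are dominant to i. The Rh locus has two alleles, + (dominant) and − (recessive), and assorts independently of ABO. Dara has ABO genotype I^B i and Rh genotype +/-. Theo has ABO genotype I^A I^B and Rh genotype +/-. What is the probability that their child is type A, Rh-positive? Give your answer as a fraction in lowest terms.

3/16

ABO cross I^B i × I^A I^B → offspring phenotypes: 1/4 A, 1/2 B, 1/4 AB.
Rh cross +/- × +/- → 3/4 Rh+, 1/4 Rh-.
Independent loci: P(type A, Rh-positive) = 1/4 × 3/4 = 3/16.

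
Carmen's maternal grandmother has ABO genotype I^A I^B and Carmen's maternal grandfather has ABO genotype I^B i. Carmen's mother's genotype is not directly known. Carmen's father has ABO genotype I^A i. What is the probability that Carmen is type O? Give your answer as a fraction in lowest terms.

Carmen's mother's ABO genotype from I^A I^B × I^B i: 1/4 I^A I^B, 1/4 I^A i, 1/4 I^B I^B, 1/4 I^B i.
Crossing each possibility with the father I^A i and summing P(type O): 1/4·0 + 1/4·1/4 + 1/4·0 + 1/4·1/4 = 1/8.

1/8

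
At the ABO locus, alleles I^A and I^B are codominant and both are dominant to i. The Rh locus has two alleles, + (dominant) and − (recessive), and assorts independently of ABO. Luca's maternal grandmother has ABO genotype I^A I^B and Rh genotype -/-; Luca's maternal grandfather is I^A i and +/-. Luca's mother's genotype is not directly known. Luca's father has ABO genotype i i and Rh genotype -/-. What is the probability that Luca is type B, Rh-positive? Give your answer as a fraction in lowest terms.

1/16

Luca's mother's ABO genotype from I^A I^B × I^A i: 1/4 I^A I^A, 1/4 I^A I^B, 1/4 I^A i, 1/4 I^B i.
Crossing each possibility with the father i i and summing P(type B): 1/4·0 + 1/4·1/2 + 1/4·0 + 1/4·1/2 = 1/4.
Similarly for Rh via the mother's Rh distribution: P(Rh+) = 1/4.
Independent loci: 1/4 × 1/4 = 1/16.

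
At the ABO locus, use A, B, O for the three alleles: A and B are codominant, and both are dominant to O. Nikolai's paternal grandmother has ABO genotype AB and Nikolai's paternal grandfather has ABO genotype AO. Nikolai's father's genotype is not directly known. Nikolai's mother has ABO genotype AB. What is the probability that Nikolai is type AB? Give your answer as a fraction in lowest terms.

Nikolai's father's ABO genotype from AB × AO: 1/4 AA, 1/4 AB, 1/4 AO, 1/4 BO.
Crossing each possibility with the mother AB and summing P(type AB): 1/4·1/2 + 1/4·1/2 + 1/4·1/4 + 1/4·1/4 = 3/8.

3/8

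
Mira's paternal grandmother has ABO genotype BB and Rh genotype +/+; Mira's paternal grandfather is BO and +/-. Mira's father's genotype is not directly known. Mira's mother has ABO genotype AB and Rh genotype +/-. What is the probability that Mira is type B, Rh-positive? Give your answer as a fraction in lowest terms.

Mira's father's ABO genotype from BB × BO: 1/2 BB, 1/2 BO.
Crossing each possibility with the mother AB and summing P(type B): 1/2·1/2 + 1/2·1/2 = 1/2.
Similarly for Rh via the father's Rh distribution: P(Rh+) = 7/8.
Independent loci: 1/2 × 7/8 = 7/16.

7/16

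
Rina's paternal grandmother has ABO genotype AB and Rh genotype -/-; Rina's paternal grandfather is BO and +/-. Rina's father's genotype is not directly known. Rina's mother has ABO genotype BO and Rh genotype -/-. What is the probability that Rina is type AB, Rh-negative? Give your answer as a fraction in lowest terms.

3/32

Rina's father's ABO genotype from AB × BO: 1/4 AB, 1/4 AO, 1/4 BB, 1/4 BO.
Crossing each possibility with the mother BO and summing P(type AB): 1/4·1/4 + 1/4·1/4 + 1/4·0 + 1/4·0 = 1/8.
Similarly for Rh via the father's Rh distribution: P(Rh-) = 3/4.
Independent loci: 1/8 × 3/4 = 3/32.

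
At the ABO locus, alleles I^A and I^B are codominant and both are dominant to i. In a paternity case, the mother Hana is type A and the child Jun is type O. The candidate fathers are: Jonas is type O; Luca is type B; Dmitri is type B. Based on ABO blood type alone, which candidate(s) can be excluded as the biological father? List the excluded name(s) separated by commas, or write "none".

none

A candidate is excluded only if no genotype consistent with his phenotype could produce a type O child with a type A mother.
Every candidate has at least one consistent genotype combination, so none can be excluded.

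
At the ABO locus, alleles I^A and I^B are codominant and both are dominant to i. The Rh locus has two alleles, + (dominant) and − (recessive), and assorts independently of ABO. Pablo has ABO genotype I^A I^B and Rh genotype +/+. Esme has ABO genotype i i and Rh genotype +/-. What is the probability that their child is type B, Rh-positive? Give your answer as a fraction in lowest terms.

ABO cross I^A I^B × i i → offspring phenotypes: 1/2 A, 1/2 B.
Rh cross +/+ × +/- → 1 Rh+.
Independent loci: P(type B, Rh-positive) = 1/2 × 1 = 1/2.

1/2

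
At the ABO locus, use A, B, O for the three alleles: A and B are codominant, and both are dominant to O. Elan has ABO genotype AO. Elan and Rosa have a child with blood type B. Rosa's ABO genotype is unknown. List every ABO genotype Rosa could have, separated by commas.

For each candidate genotype of Rosa, check whether crossing it with AO can produce every observed child phenotype.
  AA → possible child types {A} ✗
  AB → possible child types {A, B, AB} ✓
  AO → possible child types {O, A} ✗
  BB → possible child types {B, AB} ✓
  BO → possible child types {O, A, B, AB} ✓
  OO → possible child types {O, A} ✗

AB, BB, BO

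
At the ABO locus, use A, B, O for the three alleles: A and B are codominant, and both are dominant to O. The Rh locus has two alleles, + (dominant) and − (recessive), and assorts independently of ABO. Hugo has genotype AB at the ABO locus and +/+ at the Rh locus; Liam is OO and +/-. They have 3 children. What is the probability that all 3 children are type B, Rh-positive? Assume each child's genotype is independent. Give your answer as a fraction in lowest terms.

1/8

ABO cross AB × OO → 1/2 A, 1/2 B.
Rh cross +/+ × +/- → 1 Rh+; so P(type B, Rh-positive) = 1/2 × 1 = 1/2 per child.
All 3 independent: (1/2)^3 = 1/8.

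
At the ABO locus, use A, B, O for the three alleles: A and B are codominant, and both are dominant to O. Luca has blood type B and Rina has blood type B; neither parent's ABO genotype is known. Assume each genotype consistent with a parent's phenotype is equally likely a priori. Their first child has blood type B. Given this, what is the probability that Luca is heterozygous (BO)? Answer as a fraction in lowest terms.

Possible genotypes: Luca ∈ {BB, BO}; Rina ∈ {BB, BO}.
Weight each parental genotype pair by prior × P(type-B child):
  BB × BB: posterior weight 4/15.
  BB × BO: posterior weight 4/15.
  BO × BB: posterior weight 4/15.
  BO × BO: posterior weight 1/5.
Sum the posterior weight over pairs where Luca is BO: 7/15.

7/15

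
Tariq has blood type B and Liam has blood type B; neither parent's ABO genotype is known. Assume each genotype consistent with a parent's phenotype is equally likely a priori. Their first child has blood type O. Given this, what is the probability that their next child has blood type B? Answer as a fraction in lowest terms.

Possible genotypes: Tariq ∈ {I^B I^B, I^B i}; Liam ∈ {I^B I^B, I^B i}.
Weight each parental genotype pair by prior × P(type-O child):
  I^B i × I^B i: posterior weight 1; P(next child type B) = 3/4.
Weighted sum = 3/4.

3/4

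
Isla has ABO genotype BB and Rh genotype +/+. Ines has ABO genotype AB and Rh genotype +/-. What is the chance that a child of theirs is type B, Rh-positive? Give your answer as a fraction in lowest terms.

ABO cross BB × AB → offspring phenotypes: 1/2 B, 1/2 AB.
Rh cross +/+ × +/- → 1 Rh+.
Independent loci: P(type B, Rh-positive) = 1/2 × 1 = 1/2.

1/2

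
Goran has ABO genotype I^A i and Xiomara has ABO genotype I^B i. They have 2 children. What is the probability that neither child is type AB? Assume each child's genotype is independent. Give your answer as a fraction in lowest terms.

ABO cross I^A i × I^B i → 1/4 O, 1/4 A, 1/4 B, 1/4 AB.
So P(type AB) = 1/4 per child.
P(not type AB) = 3/4 for one child; (3/4)^2 = 9/16.

9/16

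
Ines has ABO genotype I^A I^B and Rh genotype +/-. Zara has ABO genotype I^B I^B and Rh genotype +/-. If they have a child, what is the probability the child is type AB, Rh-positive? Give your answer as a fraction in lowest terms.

3/8

ABO cross I^A I^B × I^B I^B → offspring phenotypes: 1/2 B, 1/2 AB.
Rh cross +/- × +/- → 3/4 Rh+, 1/4 Rh-.
Independent loci: P(type AB, Rh-positive) = 1/2 × 3/4 = 3/8.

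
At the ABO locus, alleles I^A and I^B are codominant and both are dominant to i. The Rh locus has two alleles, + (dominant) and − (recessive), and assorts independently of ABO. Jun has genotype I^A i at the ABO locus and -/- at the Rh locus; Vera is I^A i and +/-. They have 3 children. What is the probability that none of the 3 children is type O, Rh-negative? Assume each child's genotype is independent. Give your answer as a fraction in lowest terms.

343/512

ABO cross I^A i × I^A i → 1/4 O, 3/4 A.
Rh cross -/- × +/- → 1/2 Rh+, 1/2 Rh-; so P(type O, Rh-negative) = 1/4 × 1/2 = 1/8 per child.
P(not type O, Rh-negative) = 7/8 for one child; (7/8)^3 = 343/512.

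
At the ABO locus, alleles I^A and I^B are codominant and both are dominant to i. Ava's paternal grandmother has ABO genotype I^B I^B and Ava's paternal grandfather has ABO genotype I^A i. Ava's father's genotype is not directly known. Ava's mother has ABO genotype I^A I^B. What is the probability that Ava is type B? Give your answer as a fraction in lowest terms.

3/8

Ava's father's ABO genotype from I^B I^B × I^A i: 1/2 I^A I^B, 1/2 I^B i.
Crossing each possibility with the mother I^A I^B and summing P(type B): 1/2·1/4 + 1/2·1/2 = 3/8.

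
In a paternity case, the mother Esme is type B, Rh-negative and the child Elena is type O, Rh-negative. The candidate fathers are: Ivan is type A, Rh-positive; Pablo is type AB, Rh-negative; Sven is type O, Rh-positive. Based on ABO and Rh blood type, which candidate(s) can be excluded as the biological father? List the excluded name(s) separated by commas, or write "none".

Pablo

A candidate is excluded only if no genotype consistent with his phenotype could produce a type O, Rh-negative child with a type B, Rh-negative mother.
Pablo (type AB, Rh-): no genotype consistent with that phenotype can produce a type-O Rh- child with a type-B mother.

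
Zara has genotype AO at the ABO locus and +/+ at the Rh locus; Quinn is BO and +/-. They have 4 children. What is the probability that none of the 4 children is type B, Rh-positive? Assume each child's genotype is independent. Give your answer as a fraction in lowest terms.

ABO cross AO × BO → 1/4 O, 1/4 A, 1/4 B, 1/4 AB.
Rh cross +/+ × +/- → 1 Rh+; so P(type B, Rh-positive) = 1/4 × 1 = 1/4 per child.
P(not type B, Rh-positive) = 3/4 for one child; (3/4)^4 = 81/256.

81/256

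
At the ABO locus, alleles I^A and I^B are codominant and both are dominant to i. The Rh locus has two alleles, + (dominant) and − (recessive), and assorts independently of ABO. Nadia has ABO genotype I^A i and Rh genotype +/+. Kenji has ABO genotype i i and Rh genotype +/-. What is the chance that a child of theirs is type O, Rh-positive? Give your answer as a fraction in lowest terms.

1/2

ABO cross I^A i × i i → offspring phenotypes: 1/2 O, 1/2 A.
Rh cross +/+ × +/- → 1 Rh+.
Independent loci: P(type O, Rh-positive) = 1/2 × 1 = 1/2.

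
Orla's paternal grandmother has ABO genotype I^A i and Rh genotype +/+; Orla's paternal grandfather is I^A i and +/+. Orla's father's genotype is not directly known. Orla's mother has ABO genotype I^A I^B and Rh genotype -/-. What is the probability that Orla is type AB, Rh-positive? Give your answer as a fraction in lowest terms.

Orla's father's ABO genotype from I^A i × I^A i: 1/4 I^A I^A, 1/2 I^A i, 1/4 i i.
Crossing each possibility with the mother I^A I^B and summing P(type AB): 1/4·1/2 + 1/2·1/4 + 1/4·0 = 1/4.
Similarly for Rh via the father's Rh distribution: P(Rh+) = 1.
Independent loci: 1/4 × 1 = 1/4.

1/4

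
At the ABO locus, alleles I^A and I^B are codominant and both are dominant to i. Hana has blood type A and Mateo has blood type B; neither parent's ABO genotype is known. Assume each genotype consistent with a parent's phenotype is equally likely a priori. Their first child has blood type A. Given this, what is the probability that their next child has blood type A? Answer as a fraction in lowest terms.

5/12

Possible genotypes: Hana ∈ {I^A I^A, I^A i}; Mateo ∈ {I^B I^B, I^B i}.
Weight each parental genotype pair by prior × P(type-A child):
  I^A I^A × I^B i: posterior weight 2/3; P(next child type A) = 1/2.
  I^A i × I^B i: posterior weight 1/3; P(next child type A) = 1/4.
Weighted sum = 5/12.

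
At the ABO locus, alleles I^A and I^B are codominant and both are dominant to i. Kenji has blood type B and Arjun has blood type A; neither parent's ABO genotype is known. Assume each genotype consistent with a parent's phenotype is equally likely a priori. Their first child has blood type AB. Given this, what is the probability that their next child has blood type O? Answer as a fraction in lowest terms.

1/36

Possible genotypes: Kenji ∈ {I^B I^B, I^B i}; Arjun ∈ {I^A I^A, I^A i}.
Weight each parental genotype pair by prior × P(type-AB child):
  I^B I^B × I^A I^A: posterior weight 4/9; P(next child type O) = 0.
  I^B I^B × I^A i: posterior weight 2/9; P(next child type O) = 0.
  I^B i × I^A I^A: posterior weight 2/9; P(next child type O) = 0.
  I^B i × I^A i: posterior weight 1/9; P(next child type O) = 1/4.
Weighted sum = 1/36.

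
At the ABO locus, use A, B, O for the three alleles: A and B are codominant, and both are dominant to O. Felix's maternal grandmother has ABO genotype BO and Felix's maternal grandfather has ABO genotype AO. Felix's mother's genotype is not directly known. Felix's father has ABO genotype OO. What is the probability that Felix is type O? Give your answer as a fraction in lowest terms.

Felix's mother's ABO genotype from BO × AO: 1/4 AB, 1/4 AO, 1/4 BO, 1/4 OO.
Crossing each possibility with the father OO and summing P(type O): 1/4·0 + 1/4·1/2 + 1/4·1/2 + 1/4·1 = 1/2.

1/2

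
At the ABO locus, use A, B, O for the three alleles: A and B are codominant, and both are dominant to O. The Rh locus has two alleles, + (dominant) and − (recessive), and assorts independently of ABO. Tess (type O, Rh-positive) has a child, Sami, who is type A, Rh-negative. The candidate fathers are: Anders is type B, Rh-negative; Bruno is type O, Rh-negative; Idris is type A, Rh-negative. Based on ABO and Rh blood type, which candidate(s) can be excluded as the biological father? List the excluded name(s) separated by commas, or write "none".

Anders, Bruno

A candidate is excluded only if no genotype consistent with his phenotype could produce a type A, Rh-negative child with a type O, Rh-positive mother.
Anders (type B, Rh-): no genotype consistent with that phenotype can produce a type-A Rh- child with a type-O mother.
Bruno (type O, Rh-): no genotype consistent with that phenotype can produce a type-A Rh- child with a type-O mother.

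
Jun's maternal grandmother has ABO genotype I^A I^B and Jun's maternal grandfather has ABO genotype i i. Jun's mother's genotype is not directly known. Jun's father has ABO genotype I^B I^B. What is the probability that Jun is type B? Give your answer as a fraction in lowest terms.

3/4

Jun's mother's ABO genotype from I^A I^B × i i: 1/2 I^A i, 1/2 I^B i.
Crossing each possibility with the father I^B I^B and summing P(type B): 1/2·1/2 + 1/2·1 = 3/4.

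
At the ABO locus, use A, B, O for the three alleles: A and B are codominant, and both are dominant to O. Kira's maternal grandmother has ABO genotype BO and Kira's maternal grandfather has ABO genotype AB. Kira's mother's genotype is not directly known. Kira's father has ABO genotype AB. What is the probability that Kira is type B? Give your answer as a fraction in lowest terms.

3/8

Kira's mother's ABO genotype from BO × AB: 1/4 AB, 1/4 AO, 1/4 BB, 1/4 BO.
Crossing each possibility with the father AB and summing P(type B): 1/4·1/4 + 1/4·1/4 + 1/4·1/2 + 1/4·1/2 = 3/8.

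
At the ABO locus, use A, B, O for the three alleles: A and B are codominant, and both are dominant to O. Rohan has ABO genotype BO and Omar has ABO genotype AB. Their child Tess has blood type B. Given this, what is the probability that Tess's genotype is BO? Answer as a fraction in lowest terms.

Cross BO × AB → 1/4 AB, 1/4 AO, 1/4 BB, 1/4 BO.
Type-B genotypes among offspring: BB (1/4), BO (1/4); total 1/2.
P(BO | type B) = (1/4) / (1/2) = 1/2.

1/2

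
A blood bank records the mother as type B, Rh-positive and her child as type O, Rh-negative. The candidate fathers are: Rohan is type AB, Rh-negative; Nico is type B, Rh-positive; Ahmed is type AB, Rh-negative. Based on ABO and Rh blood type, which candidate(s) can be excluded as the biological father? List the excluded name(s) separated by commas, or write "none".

Rohan, Ahmed

A candidate is excluded only if no genotype consistent with his phenotype could produce a type O, Rh-negative child with a type B, Rh-positive mother.
Rohan (type AB, Rh-): no genotype consistent with that phenotype can produce a type-O Rh- child with a type-B mother.
Ahmed (type AB, Rh-): no genotype consistent with that phenotype can produce a type-O Rh- child with a type-B mother.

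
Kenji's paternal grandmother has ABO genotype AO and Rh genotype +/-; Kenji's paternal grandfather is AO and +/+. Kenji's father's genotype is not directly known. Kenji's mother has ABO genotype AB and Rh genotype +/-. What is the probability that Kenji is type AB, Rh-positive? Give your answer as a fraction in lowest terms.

Kenji's father's ABO genotype from AO × AO: 1/4 AA, 1/2 AO, 1/4 OO.
Crossing each possibility with the mother AB and summing P(type AB): 1/4·1/2 + 1/2·1/4 + 1/4·0 = 1/4.
Similarly for Rh via the father's Rh distribution: P(Rh+) = 7/8.
Independent loci: 1/4 × 7/8 = 7/32.

7/32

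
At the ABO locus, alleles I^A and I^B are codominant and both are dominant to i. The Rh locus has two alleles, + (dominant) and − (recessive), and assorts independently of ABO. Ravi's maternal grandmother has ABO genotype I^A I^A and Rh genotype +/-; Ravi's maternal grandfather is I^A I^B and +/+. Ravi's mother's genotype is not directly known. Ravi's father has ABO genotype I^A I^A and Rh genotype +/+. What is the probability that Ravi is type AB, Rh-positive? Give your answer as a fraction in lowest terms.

Ravi's mother's ABO genotype from I^A I^A × I^A I^B: 1/2 I^A I^A, 1/2 I^A I^B.
Crossing each possibility with the father I^A I^A and summing P(type AB): 1/2·0 + 1/2·1/2 = 1/4.
Similarly for Rh via the mother's Rh distribution: P(Rh+) = 1.
Independent loci: 1/4 × 1 = 1/4.

1/4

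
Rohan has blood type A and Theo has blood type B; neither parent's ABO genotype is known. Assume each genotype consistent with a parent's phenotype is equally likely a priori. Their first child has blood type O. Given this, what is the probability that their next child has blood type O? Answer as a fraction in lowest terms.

Possible genotypes: Rohan ∈ {I^A I^A, I^A i}; Theo ∈ {I^B I^B, I^B i}.
Weight each parental genotype pair by prior × P(type-O child):
  I^A i × I^B i: posterior weight 1; P(next child type O) = 1/4.
Weighted sum = 1/4.

1/4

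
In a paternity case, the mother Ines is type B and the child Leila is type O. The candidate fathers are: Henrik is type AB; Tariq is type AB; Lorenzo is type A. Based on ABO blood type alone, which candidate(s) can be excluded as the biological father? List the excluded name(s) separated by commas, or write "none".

Henrik, Tariq

A candidate is excluded only if no genotype consistent with his phenotype could produce a type O child with a type B mother.
Henrik (type AB): no genotype consistent with that phenotype can produce a type-O child with a type-B mother.
Tariq (type AB): no genotype consistent with that phenotype can produce a type-O child with a type-B mother.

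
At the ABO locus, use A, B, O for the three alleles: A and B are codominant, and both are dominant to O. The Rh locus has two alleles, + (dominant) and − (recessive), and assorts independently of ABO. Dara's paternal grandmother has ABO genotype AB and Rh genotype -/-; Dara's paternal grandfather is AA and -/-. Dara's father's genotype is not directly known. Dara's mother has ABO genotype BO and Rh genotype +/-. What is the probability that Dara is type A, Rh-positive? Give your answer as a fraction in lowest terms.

3/16

Dara's father's ABO genotype from AB × AA: 1/2 AA, 1/2 AB.
Crossing each possibility with the mother BO and summing P(type A): 1/2·1/2 + 1/2·1/4 = 3/8.
Similarly for Rh via the father's Rh distribution: P(Rh+) = 1/2.
Independent loci: 3/8 × 1/2 = 3/16.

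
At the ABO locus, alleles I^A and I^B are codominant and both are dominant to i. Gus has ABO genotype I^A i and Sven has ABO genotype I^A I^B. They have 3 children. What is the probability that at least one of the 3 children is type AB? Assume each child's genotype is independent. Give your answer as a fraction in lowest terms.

37/64

ABO cross I^A i × I^A I^B → 1/2 A, 1/4 B, 1/4 AB.
So P(type AB) = 1/4 per child.
P(none) = (3/4)^3 = 27/64; P(at least one) = 1 − 27/64 = 37/64.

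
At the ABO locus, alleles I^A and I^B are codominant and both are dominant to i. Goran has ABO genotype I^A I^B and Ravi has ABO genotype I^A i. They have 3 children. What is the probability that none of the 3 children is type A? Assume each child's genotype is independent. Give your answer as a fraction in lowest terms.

1/8

ABO cross I^A I^B × I^A i → 1/2 A, 1/4 B, 1/4 AB.
So P(type A) = 1/2 per child.
P(not type A) = 1/2 for one child; (1/2)^3 = 1/8.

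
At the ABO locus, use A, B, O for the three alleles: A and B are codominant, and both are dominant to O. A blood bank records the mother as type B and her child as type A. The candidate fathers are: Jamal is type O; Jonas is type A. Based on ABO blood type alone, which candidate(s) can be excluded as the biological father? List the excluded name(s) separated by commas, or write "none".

A candidate is excluded only if no genotype consistent with his phenotype could produce a type A child with a type B mother.
Jamal (type O): no genotype consistent with that phenotype can produce a type-A child with a type-B mother.

Jamal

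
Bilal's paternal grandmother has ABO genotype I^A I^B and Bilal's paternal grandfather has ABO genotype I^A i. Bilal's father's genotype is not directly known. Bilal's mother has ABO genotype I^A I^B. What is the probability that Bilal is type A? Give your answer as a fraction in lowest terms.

Bilal's father's ABO genotype from I^A I^B × I^A i: 1/4 I^A I^A, 1/4 I^A I^B, 1/4 I^A i, 1/4 I^B i.
Crossing each possibility with the mother I^A I^B and summing P(type A): 1/4·1/2 + 1/4·1/4 + 1/4·1/2 + 1/4·1/4 = 3/8.

3/8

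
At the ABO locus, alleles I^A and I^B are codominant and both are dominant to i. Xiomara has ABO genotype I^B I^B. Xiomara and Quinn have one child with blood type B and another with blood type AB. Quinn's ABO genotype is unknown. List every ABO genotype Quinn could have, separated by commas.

For each candidate genotype of Quinn, check whether crossing it with I^B I^B can produce every observed child phenotype.
  I^A I^A → possible child types {AB} ✗
  I^A I^B → possible child types {B, AB} ✓
  I^A i → possible child types {B, AB} ✓
  I^B I^B → possible child types {B} ✗
  I^B i → possible child types {B} ✗
  i i → possible child types {B} ✗

I^A I^B, I^A i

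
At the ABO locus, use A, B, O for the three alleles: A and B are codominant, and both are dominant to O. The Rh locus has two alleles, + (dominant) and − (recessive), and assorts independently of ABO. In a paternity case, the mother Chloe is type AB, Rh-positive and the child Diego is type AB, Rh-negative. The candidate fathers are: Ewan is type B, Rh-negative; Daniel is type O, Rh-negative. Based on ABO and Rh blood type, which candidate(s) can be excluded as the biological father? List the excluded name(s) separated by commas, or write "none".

A candidate is excluded only if no genotype consistent with his phenotype could produce a type AB, Rh-negative child with a type AB, Rh-positive mother.
Daniel (type O, Rh-): no genotype consistent with that phenotype can produce a type-AB Rh- child with a type-AB mother.

Daniel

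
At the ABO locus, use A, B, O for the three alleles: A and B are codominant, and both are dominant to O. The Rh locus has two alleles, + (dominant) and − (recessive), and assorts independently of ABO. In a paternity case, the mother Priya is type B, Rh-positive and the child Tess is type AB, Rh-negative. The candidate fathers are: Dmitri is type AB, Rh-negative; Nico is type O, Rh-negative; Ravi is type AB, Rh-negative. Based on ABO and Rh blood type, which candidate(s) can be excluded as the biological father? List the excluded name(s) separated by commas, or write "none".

A candidate is excluded only if no genotype consistent with his phenotype could produce a type AB, Rh-negative child with a type B, Rh-positive mother.
Nico (type O, Rh-): no genotype consistent with that phenotype can produce a type-AB Rh- child with a type-B mother.

Nico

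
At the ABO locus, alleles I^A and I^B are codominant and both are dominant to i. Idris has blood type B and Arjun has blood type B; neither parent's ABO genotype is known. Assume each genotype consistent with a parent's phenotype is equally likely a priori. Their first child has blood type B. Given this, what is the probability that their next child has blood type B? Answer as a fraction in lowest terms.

19/20

Possible genotypes: Idris ∈ {I^B I^B, I^B i}; Arjun ∈ {I^B I^B, I^B i}.
Weight each parental genotype pair by prior × P(type-B child):
  I^B I^B × I^B I^B: posterior weight 4/15; P(next child type B) = 1.
  I^B I^B × I^B i: posterior weight 4/15; P(next child type B) = 1.
  I^B i × I^B I^B: posterior weight 4/15; P(next child type B) = 1.
  I^B i × I^B i: posterior weight 1/5; P(next child type B) = 3/4.
Weighted sum = 19/20.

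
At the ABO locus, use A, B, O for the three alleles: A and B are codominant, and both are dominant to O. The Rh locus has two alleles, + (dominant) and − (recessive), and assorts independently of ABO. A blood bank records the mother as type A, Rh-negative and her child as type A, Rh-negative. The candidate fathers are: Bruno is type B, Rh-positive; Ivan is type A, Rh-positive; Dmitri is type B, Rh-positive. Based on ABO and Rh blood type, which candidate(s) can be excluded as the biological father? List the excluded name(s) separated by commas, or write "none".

none

A candidate is excluded only if no genotype consistent with his phenotype could produce a type A, Rh-negative child with a type A, Rh-negative mother.
Every candidate has at least one consistent genotype combination, so none can be excluded.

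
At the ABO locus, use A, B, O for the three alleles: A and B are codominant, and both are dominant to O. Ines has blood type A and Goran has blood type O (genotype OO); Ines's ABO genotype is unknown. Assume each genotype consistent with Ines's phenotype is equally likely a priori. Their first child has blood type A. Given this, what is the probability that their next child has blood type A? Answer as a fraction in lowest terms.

5/6

Possible genotypes: Ines ∈ {AA, AO}; Goran ∈ {OO}.
Weight each parental genotype pair by prior × P(type-A child):
  AA × OO: posterior weight 2/3; P(next child type A) = 1.
  AO × OO: posterior weight 1/3; P(next child type A) = 1/2.
Weighted sum = 5/6.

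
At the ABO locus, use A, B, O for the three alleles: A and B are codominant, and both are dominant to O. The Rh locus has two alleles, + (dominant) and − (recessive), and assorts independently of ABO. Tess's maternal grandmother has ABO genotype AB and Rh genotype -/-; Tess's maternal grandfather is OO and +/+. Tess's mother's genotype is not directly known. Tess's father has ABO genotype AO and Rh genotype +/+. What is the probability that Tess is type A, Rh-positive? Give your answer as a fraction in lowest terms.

1/2

Tess's mother's ABO genotype from AB × OO: 1/2 AO, 1/2 BO.
Crossing each possibility with the father AO and summing P(type A): 1/2·3/4 + 1/2·1/4 = 1/2.
Similarly for Rh via the mother's Rh distribution: P(Rh+) = 1.
Independent loci: 1/2 × 1 = 1/2.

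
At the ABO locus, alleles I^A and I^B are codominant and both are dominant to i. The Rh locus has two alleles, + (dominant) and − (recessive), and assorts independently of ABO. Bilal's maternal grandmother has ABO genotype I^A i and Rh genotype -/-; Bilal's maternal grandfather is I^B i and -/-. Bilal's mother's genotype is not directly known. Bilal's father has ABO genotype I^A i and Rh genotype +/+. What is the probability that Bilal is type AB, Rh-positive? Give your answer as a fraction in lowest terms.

1/8

Bilal's mother's ABO genotype from I^A i × I^B i: 1/4 I^A I^B, 1/4 I^A i, 1/4 I^B i, 1/4 i i.
Crossing each possibility with the father I^A i and summing P(type AB): 1/4·1/4 + 1/4·0 + 1/4·1/4 + 1/4·0 = 1/8.
Similarly for Rh via the mother's Rh distribution: P(Rh+) = 1.
Independent loci: 1/8 × 1 = 1/8.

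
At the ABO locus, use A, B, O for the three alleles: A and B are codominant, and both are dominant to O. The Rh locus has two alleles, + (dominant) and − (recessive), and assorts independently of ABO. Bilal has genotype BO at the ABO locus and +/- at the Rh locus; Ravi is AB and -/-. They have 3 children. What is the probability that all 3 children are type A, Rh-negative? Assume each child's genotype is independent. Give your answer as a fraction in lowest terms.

1/512

ABO cross BO × AB → 1/4 A, 1/2 B, 1/4 AB.
Rh cross +/- × -/- → 1/2 Rh+, 1/2 Rh-; so P(type A, Rh-negative) = 1/4 × 1/2 = 1/8 per child.
All 3 independent: (1/8)^3 = 1/512.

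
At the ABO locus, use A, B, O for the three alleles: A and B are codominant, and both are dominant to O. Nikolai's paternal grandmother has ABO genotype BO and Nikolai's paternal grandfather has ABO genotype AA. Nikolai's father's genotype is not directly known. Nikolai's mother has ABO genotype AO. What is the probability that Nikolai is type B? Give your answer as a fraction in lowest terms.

1/8

Nikolai's father's ABO genotype from BO × AA: 1/2 AB, 1/2 AO.
Crossing each possibility with the mother AO and summing P(type B): 1/2·1/4 + 1/2·0 = 1/8.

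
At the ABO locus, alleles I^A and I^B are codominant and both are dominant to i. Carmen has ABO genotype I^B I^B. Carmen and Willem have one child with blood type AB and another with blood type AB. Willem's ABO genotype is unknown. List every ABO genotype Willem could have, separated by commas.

I^A I^A, I^A I^B, I^A i

For each candidate genotype of Willem, check whether crossing it with I^B I^B can produce every observed child phenotype.
  I^A I^A → possible child types {AB} ✓
  I^A I^B → possible child types {B, AB} ✓
  I^A i → possible child types {B, AB} ✓
  I^B I^B → possible child types {B} ✗
  I^B i → possible child types {B} ✗
  i i → possible child types {B} ✗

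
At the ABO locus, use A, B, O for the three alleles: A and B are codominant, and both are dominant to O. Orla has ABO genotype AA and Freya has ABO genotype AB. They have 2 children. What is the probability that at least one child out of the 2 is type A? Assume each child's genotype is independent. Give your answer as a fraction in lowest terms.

3/4

ABO cross AA × AB → 1/2 A, 1/2 AB.
So P(type A) = 1/2 per child.
P(none) = (1/2)^2 = 1/4; P(at least one) = 1 − 1/4 = 3/4.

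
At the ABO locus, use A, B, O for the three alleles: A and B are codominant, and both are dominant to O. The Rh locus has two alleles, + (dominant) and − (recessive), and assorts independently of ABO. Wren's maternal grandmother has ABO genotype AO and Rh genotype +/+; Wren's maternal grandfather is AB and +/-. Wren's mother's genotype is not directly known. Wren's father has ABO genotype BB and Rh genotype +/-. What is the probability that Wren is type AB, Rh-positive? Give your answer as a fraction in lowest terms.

Wren's mother's ABO genotype from AO × AB: 1/4 AA, 1/4 AB, 1/4 AO, 1/4 BO.
Crossing each possibility with the father BB and summing P(type AB): 1/4·1 + 1/4·1/2 + 1/4·1/2 + 1/4·0 = 1/2.
Similarly for Rh via the mother's Rh distribution: P(Rh+) = 7/8.
Independent loci: 1/2 × 7/8 = 7/16.

7/16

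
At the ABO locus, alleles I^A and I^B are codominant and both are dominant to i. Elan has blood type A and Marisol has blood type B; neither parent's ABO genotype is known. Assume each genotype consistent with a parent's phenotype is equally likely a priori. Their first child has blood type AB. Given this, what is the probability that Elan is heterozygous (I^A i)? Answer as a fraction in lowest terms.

1/3

Possible genotypes: Elan ∈ {I^A I^A, I^A i}; Marisol ∈ {I^B I^B, I^B i}.
Weight each parental genotype pair by prior × P(type-AB child):
  I^A I^A × I^B I^B: posterior weight 4/9.
  I^A I^A × I^B i: posterior weight 2/9.
  I^A i × I^B I^B: posterior weight 2/9.
  I^A i × I^B i: posterior weight 1/9.
Sum the posterior weight over pairs where Elan is I^A i: 1/3.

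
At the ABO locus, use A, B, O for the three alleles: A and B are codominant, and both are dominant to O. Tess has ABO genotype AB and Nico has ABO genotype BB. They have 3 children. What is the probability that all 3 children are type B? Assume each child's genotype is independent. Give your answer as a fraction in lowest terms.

ABO cross AB × BB → 1/2 B, 1/2 AB.
So P(type B) = 1/2 per child.
All 3 independent: (1/2)^3 = 1/8.

1/8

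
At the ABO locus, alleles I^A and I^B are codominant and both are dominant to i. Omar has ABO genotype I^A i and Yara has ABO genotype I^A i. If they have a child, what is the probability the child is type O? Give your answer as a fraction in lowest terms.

1/4

ABO cross I^A i × I^A i → offspring phenotypes: 1/4 O, 3/4 A.
So P(type O) = 1/4.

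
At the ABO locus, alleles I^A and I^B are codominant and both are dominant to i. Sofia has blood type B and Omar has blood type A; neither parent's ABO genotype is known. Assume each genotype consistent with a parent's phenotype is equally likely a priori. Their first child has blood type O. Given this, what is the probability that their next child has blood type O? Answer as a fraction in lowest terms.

1/4

Possible genotypes: Sofia ∈ {I^B I^B, I^B i}; Omar ∈ {I^A I^A, I^A i}.
Weight each parental genotype pair by prior × P(type-O child):
  I^B i × I^A i: posterior weight 1; P(next child type O) = 1/4.
Weighted sum = 1/4.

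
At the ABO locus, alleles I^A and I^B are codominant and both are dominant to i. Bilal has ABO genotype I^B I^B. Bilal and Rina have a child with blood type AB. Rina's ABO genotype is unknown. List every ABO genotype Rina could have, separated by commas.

For each candidate genotype of Rina, check whether crossing it with I^B I^B can produce every observed child phenotype.
  I^A I^A → possible child types {AB} ✓
  I^A I^B → possible child types {B, AB} ✓
  I^A i → possible child types {B, AB} ✓
  I^B I^B → possible child types {B} ✗
  I^B i → possible child types {B} ✗
  i i → possible child types {B} ✗

I^A I^A, I^A I^B, I^A i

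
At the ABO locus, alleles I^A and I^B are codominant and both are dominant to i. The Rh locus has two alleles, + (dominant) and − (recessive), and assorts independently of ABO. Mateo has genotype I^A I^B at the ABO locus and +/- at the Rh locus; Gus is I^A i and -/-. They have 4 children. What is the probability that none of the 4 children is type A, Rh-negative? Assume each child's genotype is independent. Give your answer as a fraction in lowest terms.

ABO cross I^A I^B × I^A i → 1/2 A, 1/4 B, 1/4 AB.
Rh cross +/- × -/- → 1/2 Rh+, 1/2 Rh-; so P(type A, Rh-negative) = 1/2 × 1/2 = 1/4 per child.
P(not type A, Rh-negative) = 3/4 for one child; (3/4)^4 = 81/256.

81/256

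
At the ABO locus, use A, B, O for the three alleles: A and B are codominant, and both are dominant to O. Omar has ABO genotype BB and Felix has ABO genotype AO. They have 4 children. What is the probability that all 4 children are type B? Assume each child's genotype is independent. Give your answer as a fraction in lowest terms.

ABO cross BB × AO → 1/2 B, 1/2 AB.
So P(type B) = 1/2 per child.
All 4 independent: (1/2)^4 = 1/16.

1/16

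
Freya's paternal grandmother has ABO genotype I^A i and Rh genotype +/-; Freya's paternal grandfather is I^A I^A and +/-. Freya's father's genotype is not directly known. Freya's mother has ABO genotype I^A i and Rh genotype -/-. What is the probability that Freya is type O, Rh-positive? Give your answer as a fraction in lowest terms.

Freya's father's ABO genotype from I^A i × I^A I^A: 1/2 I^A I^A, 1/2 I^A i.
Crossing each possibility with the mother I^A i and summing P(type O): 1/2·0 + 1/2·1/4 = 1/8.
Similarly for Rh via the father's Rh distribution: P(Rh+) = 1/2.
Independent loci: 1/8 × 1/2 = 1/16.

1/16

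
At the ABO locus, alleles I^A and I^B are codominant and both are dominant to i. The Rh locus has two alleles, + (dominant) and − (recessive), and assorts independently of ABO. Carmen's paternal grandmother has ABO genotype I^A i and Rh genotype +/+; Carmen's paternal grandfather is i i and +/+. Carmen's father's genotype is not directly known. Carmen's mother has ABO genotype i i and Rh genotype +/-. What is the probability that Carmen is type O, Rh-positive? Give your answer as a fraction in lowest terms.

Carmen's father's ABO genotype from I^A i × i i: 1/2 I^A i, 1/2 i i.
Crossing each possibility with the mother i i and summing P(type O): 1/2·1/2 + 1/2·1 = 3/4.
Similarly for Rh via the father's Rh distribution: P(Rh+) = 1.
Independent loci: 3/4 × 1 = 3/4.

3/4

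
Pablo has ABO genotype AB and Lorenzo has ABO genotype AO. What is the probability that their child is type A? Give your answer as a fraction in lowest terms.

ABO cross AB × AO → offspring phenotypes: 1/2 A, 1/4 B, 1/4 AB.
So P(type A) = 1/2.

1/2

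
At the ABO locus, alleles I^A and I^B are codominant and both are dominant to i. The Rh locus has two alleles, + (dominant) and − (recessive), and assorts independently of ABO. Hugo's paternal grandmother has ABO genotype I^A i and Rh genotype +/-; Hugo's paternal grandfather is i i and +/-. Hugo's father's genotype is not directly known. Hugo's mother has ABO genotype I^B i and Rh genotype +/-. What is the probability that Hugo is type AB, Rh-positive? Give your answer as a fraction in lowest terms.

3/32

Hugo's father's ABO genotype from I^A i × i i: 1/2 I^A i, 1/2 i i.
Crossing each possibility with the mother I^B i and summing P(type AB): 1/2·1/4 + 1/2·0 = 1/8.
Similarly for Rh via the father's Rh distribution: P(Rh+) = 3/4.
Independent loci: 1/8 × 3/4 = 3/32.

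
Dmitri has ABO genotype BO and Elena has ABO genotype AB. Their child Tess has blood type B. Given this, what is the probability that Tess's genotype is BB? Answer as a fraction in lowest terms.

Cross BO × AB → 1/4 AB, 1/4 AO, 1/4 BB, 1/4 BO.
Type-B genotypes among offspring: BB (1/4), BO (1/4); total 1/2.
P(BB | type B) = (1/4) / (1/2) = 1/2.

1/2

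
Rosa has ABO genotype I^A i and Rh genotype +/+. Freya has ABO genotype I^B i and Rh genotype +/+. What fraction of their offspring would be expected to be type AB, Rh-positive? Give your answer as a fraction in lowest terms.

1/4

ABO cross I^A i × I^B i → offspring phenotypes: 1/4 O, 1/4 A, 1/4 B, 1/4 AB.
Rh cross +/+ × +/+ → 1 Rh+.
Independent loci: P(type AB, Rh-positive) = 1/4 × 1 = 1/4.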